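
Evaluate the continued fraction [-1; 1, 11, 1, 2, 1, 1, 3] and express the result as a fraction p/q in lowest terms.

Start with 3.
1 + 1/(3/1) = 1 + 1/3 = 4/3
1 + 1/(4/3) = 1 + 3/4 = 7/4
2 + 1/(7/4) = 2 + 4/7 = 18/7
1 + 1/(18/7) = 1 + 7/18 = 25/18
11 + 1/(25/18) = 11 + 18/25 = 293/25
1 + 1/(293/25) = 1 + 25/293 = 318/293
-1 + 1/(318/293) = -1 + 293/318 = -25/318

-25/318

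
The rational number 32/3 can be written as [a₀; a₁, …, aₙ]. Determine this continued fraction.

32 = 10·3 + 2, so a_0 = 10
3 = 1·2 + 1, so a_1 = 1
2 = 2·1 + 0, so a_2 = 2

[10; 1, 2]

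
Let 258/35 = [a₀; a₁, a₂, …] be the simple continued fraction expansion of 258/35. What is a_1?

⌊258/35⌋ = 7, remainder 13
⌊35/13⌋ = 2, remainder 9

2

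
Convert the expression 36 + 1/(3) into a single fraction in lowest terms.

109/3

Start with 3.
36 + 1/(3/1) = 36 + 1/3 = 109/3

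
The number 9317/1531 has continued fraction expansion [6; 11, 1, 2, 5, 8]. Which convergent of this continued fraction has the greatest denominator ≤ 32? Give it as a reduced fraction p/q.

73/12

a_0 = 6: 6/1  (≤ bound)
a_1 = 11: 67/11  (≤ bound)
a_2 = 1: 73/12  (≤ bound)
a_3 = 2: 213/35  (> 32, stop)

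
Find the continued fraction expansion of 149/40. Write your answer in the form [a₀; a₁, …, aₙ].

Run the Euclidean algorithm, recording each quotient:
149 = 3·40 + 29, so a_0 = 3
40 = 1·29 + 11, so a_1 = 1
29 = 2·11 + 7, so a_2 = 2
11 = 1·7 + 4, so a_3 = 1
7 = 1·4 + 3, so a_4 = 1
4 = 1·3 + 1, so a_5 = 1
3 = 3·1 + 0, so a_6 = 3

[3; 1, 2, 1, 1, 1, 3]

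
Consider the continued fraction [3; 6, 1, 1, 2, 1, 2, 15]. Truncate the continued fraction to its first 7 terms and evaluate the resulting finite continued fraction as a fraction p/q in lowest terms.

394/125

Starting at the tail and folding back:
Start with 2.
1 + 1/(2/1) = 1 + 1/2 = 3/2
2 + 1/(3/2) = 2 + 2/3 = 8/3
1 + 1/(8/3) = 1 + 3/8 = 11/8
1 + 1/(11/8) = 1 + 8/11 = 19/11
6 + 1/(19/11) = 6 + 11/19 = 125/19
3 + 1/(125/19) = 3 + 19/125 = 394/125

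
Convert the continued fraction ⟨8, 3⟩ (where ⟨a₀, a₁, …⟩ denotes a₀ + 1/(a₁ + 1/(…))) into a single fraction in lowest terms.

a_0 = 8: 8/1
a_1 = 3: 25/3

25/3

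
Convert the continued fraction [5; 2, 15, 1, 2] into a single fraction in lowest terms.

532/97

a_0 = 5: 5/1
a_1 = 2: 11/2
a_2 = 15: 170/31
a_3 = 1: 181/33
a_4 = 2: 532/97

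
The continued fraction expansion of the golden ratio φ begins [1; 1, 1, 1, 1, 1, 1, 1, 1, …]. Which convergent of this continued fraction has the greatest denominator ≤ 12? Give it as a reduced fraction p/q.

a_0 = 1: 1/1  (≤ bound)
a_1 = 1: 2/1  (≤ bound)
a_2 = 1: 3/2  (≤ bound)
a_3 = 1: 5/3  (≤ bound)
a_4 = 1: 8/5  (≤ bound)
a_5 = 1: 13/8  (≤ bound)
a_6 = 1: 21/13  (> 12, stop)

13/8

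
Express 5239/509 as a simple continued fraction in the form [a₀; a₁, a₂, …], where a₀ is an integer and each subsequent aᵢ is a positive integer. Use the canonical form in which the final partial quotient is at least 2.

[10; 3, 2, 2, 2, 12]

⌊5239/509⌋ = 10, remainder 149
⌊509/149⌋ = 3, remainder 62
⌊149/62⌋ = 2, remainder 25
⌊62/25⌋ = 2, remainder 12
⌊25/12⌋ = 2, remainder 1
⌊12/1⌋ = 12, remainder 0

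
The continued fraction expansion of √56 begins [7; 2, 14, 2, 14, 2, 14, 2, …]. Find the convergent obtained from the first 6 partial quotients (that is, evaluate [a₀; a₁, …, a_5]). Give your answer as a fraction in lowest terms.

a_0 = 7: 7/1
a_1 = 2: 15/2
a_2 = 14: 217/29
a_3 = 2: 449/60
a_4 = 14: 6503/869
a_5 = 2: 13455/1798

13455/1798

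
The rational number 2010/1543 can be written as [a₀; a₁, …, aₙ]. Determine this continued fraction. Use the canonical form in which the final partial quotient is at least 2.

2010 = 1·1543 + 467, so a_0 = 1
1543 = 3·467 + 142, so a_1 = 3
467 = 3·142 + 41, so a_2 = 3
142 = 3·41 + 19, so a_3 = 3
41 = 2·19 + 3, so a_4 = 2
19 = 6·3 + 1, so a_5 = 6
3 = 3·1 + 0, so a_6 = 3

[1; 3, 3, 3, 2, 6, 3]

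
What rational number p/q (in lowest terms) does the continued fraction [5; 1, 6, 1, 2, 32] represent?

Starting at the tail and folding back:
Start with 32.
2 + 1/(32/1) = 2 + 1/32 = 65/32
1 + 1/(65/32) = 1 + 32/65 = 97/65
6 + 1/(97/65) = 6 + 65/97 = 647/97
1 + 1/(647/97) = 1 + 97/647 = 744/647
5 + 1/(744/647) = 5 + 647/744 = 4367/744

4367/744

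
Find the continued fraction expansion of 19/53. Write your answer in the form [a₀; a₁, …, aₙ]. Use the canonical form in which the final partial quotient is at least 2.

[0; 2, 1, 3, 1, 3]

19 = 0·53 + 19, so a_0 = 0
53 = 2·19 + 15, so a_1 = 2
19 = 1·15 + 4, so a_2 = 1
15 = 3·4 + 3, so a_3 = 3
4 = 1·3 + 1, so a_4 = 1
3 = 3·1 + 0, so a_5 = 3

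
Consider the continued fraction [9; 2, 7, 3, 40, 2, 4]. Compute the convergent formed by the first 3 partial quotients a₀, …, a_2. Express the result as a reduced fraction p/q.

Build up convergents one term at a time:
a_0 = 9: 9/1
a_1 = 2: 19/2
a_2 = 7: 142/15

142/15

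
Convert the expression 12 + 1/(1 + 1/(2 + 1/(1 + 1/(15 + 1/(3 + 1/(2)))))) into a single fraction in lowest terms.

5723/449

Starting at the tail and folding back:
Start with 2.
3 + 1/(2/1) = 3 + 1/2 = 7/2
15 + 1/(7/2) = 15 + 2/7 = 107/7
1 + 1/(107/7) = 1 + 7/107 = 114/107
2 + 1/(114/107) = 2 + 107/114 = 335/114
1 + 1/(335/114) = 1 + 114/335 = 449/335
12 + 1/(449/335) = 12 + 335/449 = 5723/449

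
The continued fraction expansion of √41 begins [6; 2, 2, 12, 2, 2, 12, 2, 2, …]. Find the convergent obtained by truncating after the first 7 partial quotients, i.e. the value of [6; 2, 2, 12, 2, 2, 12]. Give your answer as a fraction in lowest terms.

Start with 12.
2 + 1/(12/1) = 2 + 1/12 = 25/12
2 + 1/(25/12) = 2 + 12/25 = 62/25
12 + 1/(62/25) = 12 + 25/62 = 769/62
2 + 1/(769/62) = 2 + 62/769 = 1600/769
2 + 1/(1600/769) = 2 + 769/1600 = 3969/1600
6 + 1/(3969/1600) = 6 + 1600/3969 = 25414/3969

25414/3969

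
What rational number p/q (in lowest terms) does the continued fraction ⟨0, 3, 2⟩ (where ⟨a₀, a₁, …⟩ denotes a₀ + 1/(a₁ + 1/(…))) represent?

2/7

Start with 2.
3 + 1/(2/1) = 3 + 1/2 = 7/2
0 + 1/(7/2) = 0 + 2/7 = 2/7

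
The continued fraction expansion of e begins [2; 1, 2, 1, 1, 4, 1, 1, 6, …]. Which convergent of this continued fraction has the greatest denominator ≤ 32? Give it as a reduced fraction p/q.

87/32

a_0 = 2: 2/1  (≤ bound)
a_1 = 1: 3/1  (≤ bound)
a_2 = 2: 8/3  (≤ bound)
a_3 = 1: 11/4  (≤ bound)
a_4 = 1: 19/7  (≤ bound)
a_5 = 4: 87/32  (≤ bound)
a_6 = 1: 106/39  (> 32, stop)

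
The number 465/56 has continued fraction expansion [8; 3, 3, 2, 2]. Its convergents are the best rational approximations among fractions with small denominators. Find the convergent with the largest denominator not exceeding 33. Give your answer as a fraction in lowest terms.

191/23

List convergents until the denominator exceeds the bound:
a_0 = 8: 8/1  (≤ bound)
a_1 = 3: 25/3  (≤ bound)
a_2 = 3: 83/10  (≤ bound)
a_3 = 2: 191/23  (≤ bound)
a_4 = 2: 465/56  (> 33, stop)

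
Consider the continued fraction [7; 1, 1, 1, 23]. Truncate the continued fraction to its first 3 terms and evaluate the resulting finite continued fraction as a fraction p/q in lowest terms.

15/2

Start with 1.
1 + 1/(1/1) = 1 + 1/1 = 2/1
7 + 1/(2/1) = 7 + 1/2 = 15/2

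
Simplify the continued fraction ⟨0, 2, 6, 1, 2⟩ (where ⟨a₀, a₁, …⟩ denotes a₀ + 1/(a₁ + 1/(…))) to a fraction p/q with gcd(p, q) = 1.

a_0 = 0: 0/1
a_1 = 2: 1/2
a_2 = 6: 6/13
a_3 = 1: 7/15
a_4 = 2: 20/43

20/43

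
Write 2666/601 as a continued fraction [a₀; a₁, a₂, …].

2666 = 4·601 + 262, so a_0 = 4
601 = 2·262 + 77, so a_1 = 2
262 = 3·77 + 31, so a_2 = 3
77 = 2·31 + 15, so a_3 = 2
31 = 2·15 + 1, so a_4 = 2
15 = 15·1 + 0, so a_5 = 15

[4; 2, 3, 2, 2, 15]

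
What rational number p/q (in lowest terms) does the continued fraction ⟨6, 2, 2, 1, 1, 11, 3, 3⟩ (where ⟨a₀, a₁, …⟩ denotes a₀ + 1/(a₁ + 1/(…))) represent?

a_0 = 6: 6/1
a_1 = 2: 13/2
a_2 = 2: 32/5
a_3 = 1: 45/7
a_4 = 1: 77/12
a_5 = 11: 892/139
a_6 = 3: 2753/429
a_7 = 3: 9151/1426

9151/1426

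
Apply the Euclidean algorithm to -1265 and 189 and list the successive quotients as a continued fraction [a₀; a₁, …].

[-7; 3, 3, 1, 6, 2]

-1265 = -7·189 + 58, so a_0 = -7
189 = 3·58 + 15, so a_1 = 3
58 = 3·15 + 13, so a_2 = 3
15 = 1·13 + 2, so a_3 = 1
13 = 6·2 + 1, so a_4 = 6
2 = 2·1 + 0, so a_5 = 2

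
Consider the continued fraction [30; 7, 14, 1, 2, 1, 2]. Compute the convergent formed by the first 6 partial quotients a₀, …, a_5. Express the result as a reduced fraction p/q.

Starting at the tail and folding back:
Start with 1.
2 + 1/(1/1) = 2 + 1/1 = 3/1
1 + 1/(3/1) = 1 + 1/3 = 4/3
14 + 1/(4/3) = 14 + 3/4 = 59/4
7 + 1/(59/4) = 7 + 4/59 = 417/59
30 + 1/(417/59) = 30 + 59/417 = 12569/417

12569/417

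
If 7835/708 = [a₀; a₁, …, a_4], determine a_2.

15

⌊7835/708⌋ = 11, remainder 47
⌊708/47⌋ = 15, remainder 3
⌊47/3⌋ = 15, remainder 2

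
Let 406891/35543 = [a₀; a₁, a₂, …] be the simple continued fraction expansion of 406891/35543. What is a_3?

3

Repeatedly divide and take the remainder:
406891 = 11·35543 + 15918, so a_0 = 11
35543 = 2·15918 + 3707, so a_1 = 2
15918 = 4·3707 + 1090, so a_2 = 4
3707 = 3·1090 + 437, so a_3 = 3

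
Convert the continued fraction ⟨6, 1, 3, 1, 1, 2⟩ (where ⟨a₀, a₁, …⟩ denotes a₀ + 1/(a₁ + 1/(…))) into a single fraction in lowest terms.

156/23

Start with 2.
1 + 1/(2/1) = 1 + 1/2 = 3/2
1 + 1/(3/2) = 1 + 2/3 = 5/3
3 + 1/(5/3) = 3 + 3/5 = 18/5
1 + 1/(18/5) = 1 + 5/18 = 23/18
6 + 1/(23/18) = 6 + 18/23 = 156/23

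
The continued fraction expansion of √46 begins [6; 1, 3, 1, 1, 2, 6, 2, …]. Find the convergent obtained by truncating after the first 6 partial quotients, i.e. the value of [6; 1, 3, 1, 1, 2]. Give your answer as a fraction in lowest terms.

Build up convergents one term at a time:
a_0 = 6: 6/1
a_1 = 1: 7/1
a_2 = 3: 27/4
a_3 = 1: 34/5
a_4 = 1: 61/9
a_5 = 2: 156/23

156/23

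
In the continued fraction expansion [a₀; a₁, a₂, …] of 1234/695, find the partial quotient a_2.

3

Repeatedly divide and take the remainder:
1234 = 1·695 + 539, so a_0 = 1
695 = 1·539 + 156, so a_1 = 1
539 = 3·156 + 71, so a_2 = 3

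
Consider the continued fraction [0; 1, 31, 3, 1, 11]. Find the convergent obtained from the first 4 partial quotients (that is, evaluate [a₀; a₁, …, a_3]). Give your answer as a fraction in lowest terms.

a_0 = 0: 0/1
a_1 = 1: 1/1
a_2 = 31: 31/32
a_3 = 3: 94/97

94/97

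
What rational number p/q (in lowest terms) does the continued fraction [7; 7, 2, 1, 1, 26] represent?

7021/984

a_0 = 7: 7/1
a_1 = 7: 50/7
a_2 = 2: 107/15
a_3 = 1: 157/22
a_4 = 1: 264/37
a_5 = 26: 7021/984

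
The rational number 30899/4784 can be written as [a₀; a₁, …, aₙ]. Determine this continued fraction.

⌊30899/4784⌋ = 6, remainder 2195
⌊4784/2195⌋ = 2, remainder 394
⌊2195/394⌋ = 5, remainder 225
⌊394/225⌋ = 1, remainder 169
⌊225/169⌋ = 1, remainder 56
⌊169/56⌋ = 3, remainder 1
⌊56/1⌋ = 56, remainder 0

[6; 2, 5, 1, 1, 3, 56]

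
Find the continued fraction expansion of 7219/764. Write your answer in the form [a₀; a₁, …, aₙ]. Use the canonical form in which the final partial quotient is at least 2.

Run the Euclidean algorithm, recording each quotient:
7219 ÷ 764 → quotient 9, remainder 343
764 ÷ 343 → quotient 2, remainder 78
343 ÷ 78 → quotient 4, remainder 31
78 ÷ 31 → quotient 2, remainder 16
31 ÷ 16 → quotient 1, remainder 15
16 ÷ 15 → quotient 1, remainder 1
15 ÷ 1 → quotient 15, remainder 0

[9; 2, 4, 2, 1, 1, 15]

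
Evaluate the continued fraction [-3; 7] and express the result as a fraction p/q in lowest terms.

-20/7

Start with 7.
-3 + 1/(7/1) = -3 + 1/7 = -20/7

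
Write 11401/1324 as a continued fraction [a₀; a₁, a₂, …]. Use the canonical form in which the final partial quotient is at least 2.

⌊11401/1324⌋ = 8, remainder 809
⌊1324/809⌋ = 1, remainder 515
⌊809/515⌋ = 1, remainder 294
⌊515/294⌋ = 1, remainder 221
⌊294/221⌋ = 1, remainder 73
⌊221/73⌋ = 3, remainder 2
⌊73/2⌋ = 36, remainder 1
⌊2/1⌋ = 2, remainder 0

[8; 1, 1, 1, 1, 3, 36, 2]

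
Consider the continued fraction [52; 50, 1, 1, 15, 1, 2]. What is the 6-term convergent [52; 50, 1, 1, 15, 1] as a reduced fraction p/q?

Use the convergent recurrence hₖ = aₖ·hₖ₋₁ + hₖ₋₂ (and likewise for the denominators kₖ):
a_0 = 52: 52/1
a_1 = 50: 2601/50
a_2 = 1: 2653/51
a_3 = 1: 5254/101
a_4 = 15: 81463/1566
a_5 = 1: 86717/1667

86717/1667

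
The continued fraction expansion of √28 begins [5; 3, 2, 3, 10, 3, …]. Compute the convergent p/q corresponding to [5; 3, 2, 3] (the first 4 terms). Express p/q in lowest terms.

Collapse the nested fraction from the inside out:
Start with 3.
2 + 1/(3/1) = 2 + 1/3 = 7/3
3 + 1/(7/3) = 3 + 3/7 = 24/7
5 + 1/(24/7) = 5 + 7/24 = 127/24

127/24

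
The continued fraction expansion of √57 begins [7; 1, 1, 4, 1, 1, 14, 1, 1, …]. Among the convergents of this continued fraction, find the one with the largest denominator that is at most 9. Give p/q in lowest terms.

a_0 = 7: 7/1  (≤ bound)
a_1 = 1: 8/1  (≤ bound)
a_2 = 1: 15/2  (≤ bound)
a_3 = 4: 68/9  (≤ bound)
a_4 = 1: 83/11  (> 9, stop)

68/9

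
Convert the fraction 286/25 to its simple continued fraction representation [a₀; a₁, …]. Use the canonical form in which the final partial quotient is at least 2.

[11; 2, 3, 1, 2]

286 = 11·25 + 11, so a_0 = 11
25 = 2·11 + 3, so a_1 = 2
11 = 3·3 + 2, so a_2 = 3
3 = 1·2 + 1, so a_3 = 1
2 = 2·1 + 0, so a_4 = 2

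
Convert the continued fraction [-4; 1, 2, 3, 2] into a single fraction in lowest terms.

-76/23

a_0 = -4: -4/1
a_1 = 1: -3/1
a_2 = 2: -10/3
a_3 = 3: -33/10
a_4 = 2: -76/23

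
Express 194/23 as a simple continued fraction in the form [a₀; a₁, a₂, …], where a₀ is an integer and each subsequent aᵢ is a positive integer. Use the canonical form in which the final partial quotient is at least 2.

194 ÷ 23 → quotient 8, remainder 10
23 ÷ 10 → quotient 2, remainder 3
10 ÷ 3 → quotient 3, remainder 1
3 ÷ 1 → quotient 3, remainder 0

[8; 2, 3, 3]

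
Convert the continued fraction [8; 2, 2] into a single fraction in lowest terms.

42/5

Use the convergent recurrence hₖ = aₖ·hₖ₋₁ + hₖ₋₂ (and likewise for the denominators kₖ):
a_0 = 8: 8/1
a_1 = 2: 17/2
a_2 = 2: 42/5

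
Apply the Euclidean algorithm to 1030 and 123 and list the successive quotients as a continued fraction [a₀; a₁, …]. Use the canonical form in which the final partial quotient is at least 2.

[8; 2, 1, 2, 15]

Apply division with remainder until the remainder is 0:
⌊1030/123⌋ = 8, remainder 46
⌊123/46⌋ = 2, remainder 31
⌊46/31⌋ = 1, remainder 15
⌊31/15⌋ = 2, remainder 1
⌊15/1⌋ = 15, remainder 0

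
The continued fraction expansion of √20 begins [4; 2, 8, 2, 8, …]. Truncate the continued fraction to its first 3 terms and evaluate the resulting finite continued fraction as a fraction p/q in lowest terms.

Compute successive convergents:
a_0 = 4: 4/1
a_1 = 2: 9/2
a_2 = 8: 76/17

76/17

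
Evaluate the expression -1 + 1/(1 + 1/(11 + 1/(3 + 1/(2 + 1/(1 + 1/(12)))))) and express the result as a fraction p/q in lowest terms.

-127/1562

Use the convergent recurrence hₖ = aₖ·hₖ₋₁ + hₖ₋₂ (and likewise for the denominators kₖ):
a_0 = -1: -1/1
a_1 = 1: 0/1
a_2 = 11: -1/12
a_3 = 3: -3/37
a_4 = 2: -7/86
a_5 = 1: -10/123
a_6 = 12: -127/1562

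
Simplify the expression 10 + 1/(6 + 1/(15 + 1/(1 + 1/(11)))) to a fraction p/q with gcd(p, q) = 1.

Use the convergent recurrence hₖ = aₖ·hₖ₋₁ + hₖ₋₂ (and likewise for the denominators kₖ):
a_0 = 10: 10/1
a_1 = 6: 61/6
a_2 = 15: 925/91
a_3 = 1: 986/97
a_4 = 11: 11771/1158

11771/1158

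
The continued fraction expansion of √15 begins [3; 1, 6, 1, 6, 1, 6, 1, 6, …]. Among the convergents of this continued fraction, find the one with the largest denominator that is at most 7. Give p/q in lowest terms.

a_0 = 3: 3/1  (≤ bound)
a_1 = 1: 4/1  (≤ bound)
a_2 = 6: 27/7  (≤ bound)
a_3 = 1: 31/8  (> 7, stop)

27/7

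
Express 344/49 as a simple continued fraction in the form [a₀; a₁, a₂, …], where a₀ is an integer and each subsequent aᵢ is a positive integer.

⌊344/49⌋ = 7, remainder 1
⌊49/1⌋ = 49, remainder 0

[7; 49]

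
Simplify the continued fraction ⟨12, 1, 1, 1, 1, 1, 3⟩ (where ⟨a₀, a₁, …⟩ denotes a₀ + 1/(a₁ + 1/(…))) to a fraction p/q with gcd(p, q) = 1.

366/29

a_0 = 12: 12/1
a_1 = 1: 13/1
a_2 = 1: 25/2
a_3 = 1: 38/3
a_4 = 1: 63/5
a_5 = 1: 101/8
a_6 = 3: 366/29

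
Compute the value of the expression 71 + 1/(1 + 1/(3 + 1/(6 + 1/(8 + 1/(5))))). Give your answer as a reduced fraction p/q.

74989/1045

Use the convergent recurrence hₖ = aₖ·hₖ₋₁ + hₖ₋₂ (and likewise for the denominators kₖ):
a_0 = 71: 71/1
a_1 = 1: 72/1
a_2 = 3: 287/4
a_3 = 6: 1794/25
a_4 = 8: 14639/204
a_5 = 5: 74989/1045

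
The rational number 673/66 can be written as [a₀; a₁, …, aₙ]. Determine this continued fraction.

[10; 5, 13]

673 = 10·66 + 13, so a_0 = 10
66 = 5·13 + 1, so a_1 = 5
13 = 13·1 + 0, so a_2 = 13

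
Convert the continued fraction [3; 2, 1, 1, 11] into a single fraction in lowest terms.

197/58

a_0 = 3: 3/1
a_1 = 2: 7/2
a_2 = 1: 10/3
a_3 = 1: 17/5
a_4 = 11: 197/58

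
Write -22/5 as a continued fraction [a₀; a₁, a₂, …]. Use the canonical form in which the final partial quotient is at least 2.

[-5; 1, 1, 2]

⌊-22/5⌋ = -5, remainder 3
⌊5/3⌋ = 1, remainder 2
⌊3/2⌋ = 1, remainder 1
⌊2/1⌋ = 2, remainder 0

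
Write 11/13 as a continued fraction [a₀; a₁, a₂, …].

11 ÷ 13 → quotient 0, remainder 11
13 ÷ 11 → quotient 1, remainder 2
11 ÷ 2 → quotient 5, remainder 1
2 ÷ 1 → quotient 2, remainder 0

[0; 1, 5, 2]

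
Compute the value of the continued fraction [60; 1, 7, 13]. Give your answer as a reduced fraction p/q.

6392/105

a_0 = 60: 60/1
a_1 = 1: 61/1
a_2 = 7: 487/8
a_3 = 13: 6392/105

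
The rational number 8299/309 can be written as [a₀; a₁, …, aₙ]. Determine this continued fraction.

[26; 1, 6, 44]

Run the Euclidean algorithm, recording each quotient:
⌊8299/309⌋ = 26, remainder 265
⌊309/265⌋ = 1, remainder 44
⌊265/44⌋ = 6, remainder 1
⌊44/1⌋ = 44, remainder 0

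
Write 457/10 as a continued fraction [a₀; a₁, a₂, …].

⌊457/10⌋ = 45, remainder 7
⌊10/7⌋ = 1, remainder 3
⌊7/3⌋ = 2, remainder 1
⌊3/1⌋ = 3, remainder 0

[45; 1, 2, 3]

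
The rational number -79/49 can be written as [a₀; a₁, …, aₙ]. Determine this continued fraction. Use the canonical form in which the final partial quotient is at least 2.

[-2; 2, 1, 1, 2, 1, 2]

-79 ÷ 49 → quotient -2, remainder 19
49 ÷ 19 → quotient 2, remainder 11
19 ÷ 11 → quotient 1, remainder 8
11 ÷ 8 → quotient 1, remainder 3
8 ÷ 3 → quotient 2, remainder 2
3 ÷ 2 → quotient 1, remainder 1
2 ÷ 1 → quotient 2, remainder 0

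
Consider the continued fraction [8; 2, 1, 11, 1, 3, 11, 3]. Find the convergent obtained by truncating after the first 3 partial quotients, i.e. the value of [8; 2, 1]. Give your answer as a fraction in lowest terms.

Start with 1.
2 + 1/(1/1) = 2 + 1/1 = 3/1
8 + 1/(3/1) = 8 + 1/3 = 25/3

25/3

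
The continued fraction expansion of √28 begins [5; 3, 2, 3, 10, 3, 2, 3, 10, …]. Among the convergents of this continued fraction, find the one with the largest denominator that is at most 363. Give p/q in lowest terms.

1307/247

List convergents until the denominator exceeds the bound:
a_0 = 5: 5/1  (≤ bound)
a_1 = 3: 16/3  (≤ bound)
a_2 = 2: 37/7  (≤ bound)
a_3 = 3: 127/24  (≤ bound)
a_4 = 10: 1307/247  (≤ bound)
a_5 = 3: 4048/765  (> 363, stop)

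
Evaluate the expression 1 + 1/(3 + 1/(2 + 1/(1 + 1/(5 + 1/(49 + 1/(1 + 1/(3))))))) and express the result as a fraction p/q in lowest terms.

14778/11383

a_0 = 1: 1/1
a_1 = 3: 4/3
a_2 = 2: 9/7
a_3 = 1: 13/10
a_4 = 5: 74/57
a_5 = 49: 3639/2803
a_6 = 1: 3713/2860
a_7 = 3: 14778/11383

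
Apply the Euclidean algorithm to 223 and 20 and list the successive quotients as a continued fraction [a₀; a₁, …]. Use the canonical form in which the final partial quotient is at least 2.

[11; 6, 1, 2]

223 ÷ 20 → quotient 11, remainder 3
20 ÷ 3 → quotient 6, remainder 2
3 ÷ 2 → quotient 1, remainder 1
2 ÷ 1 → quotient 2, remainder 0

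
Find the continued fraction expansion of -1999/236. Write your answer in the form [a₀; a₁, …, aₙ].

[-9; 1, 1, 7, 1, 13]

-1999 = -9·236 + 125, so a_0 = -9
236 = 1·125 + 111, so a_1 = 1
125 = 1·111 + 14, so a_2 = 1
111 = 7·14 + 13, so a_3 = 7
14 = 1·13 + 1, so a_4 = 1
13 = 13·1 + 0, so a_5 = 13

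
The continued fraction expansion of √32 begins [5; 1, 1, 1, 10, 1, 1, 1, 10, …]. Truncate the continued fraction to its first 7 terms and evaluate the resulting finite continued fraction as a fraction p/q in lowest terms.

379/67

Starting at the tail and folding back:
Start with 1.
1 + 1/(1/1) = 1 + 1/1 = 2/1
10 + 1/(2/1) = 10 + 1/2 = 21/2
1 + 1/(21/2) = 1 + 2/21 = 23/21
1 + 1/(23/21) = 1 + 21/23 = 44/23
1 + 1/(44/23) = 1 + 23/44 = 67/44
5 + 1/(67/44) = 5 + 44/67 = 379/67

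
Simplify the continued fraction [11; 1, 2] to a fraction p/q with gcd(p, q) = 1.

Starting at the tail and folding back:
Start with 2.
1 + 1/(2/1) = 1 + 1/2 = 3/2
11 + 1/(3/2) = 11 + 2/3 = 35/3

35/3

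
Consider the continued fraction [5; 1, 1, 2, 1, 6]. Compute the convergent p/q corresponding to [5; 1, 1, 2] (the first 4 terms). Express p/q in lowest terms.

28/5

Collapse the nested fraction from the inside out:
Start with 2.
1 + 1/(2/1) = 1 + 1/2 = 3/2
1 + 1/(3/2) = 1 + 2/3 = 5/3
5 + 1/(5/3) = 5 + 3/5 = 28/5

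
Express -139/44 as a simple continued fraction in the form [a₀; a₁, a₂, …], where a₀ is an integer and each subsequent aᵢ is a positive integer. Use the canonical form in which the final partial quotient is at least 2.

[-4; 1, 5, 3, 2]

-139 = -4·44 + 37, so a_0 = -4
44 = 1·37 + 7, so a_1 = 1
37 = 5·7 + 2, so a_2 = 5
7 = 3·2 + 1, so a_3 = 3
2 = 2·1 + 0, so a_4 = 2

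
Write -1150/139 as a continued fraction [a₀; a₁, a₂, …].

-1150 ÷ 139 → quotient -9, remainder 101
139 ÷ 101 → quotient 1, remainder 38
101 ÷ 38 → quotient 2, remainder 25
38 ÷ 25 → quotient 1, remainder 13
25 ÷ 13 → quotient 1, remainder 12
13 ÷ 12 → quotient 1, remainder 1
12 ÷ 1 → quotient 12, remainder 0

[-9; 1, 2, 1, 1, 1, 12]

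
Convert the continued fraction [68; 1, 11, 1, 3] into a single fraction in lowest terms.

Build up convergents one term at a time:
a_0 = 68: 68/1
a_1 = 1: 69/1
a_2 = 11: 827/12
a_3 = 1: 896/13
a_4 = 3: 3515/51

3515/51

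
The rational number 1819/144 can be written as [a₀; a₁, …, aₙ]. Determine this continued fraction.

[12; 1, 1, 1, 2, 1, 1, 7]

1819 = 12·144 + 91, so a_0 = 12
144 = 1·91 + 53, so a_1 = 1
91 = 1·53 + 38, so a_2 = 1
53 = 1·38 + 15, so a_3 = 1
38 = 2·15 + 8, so a_4 = 2
15 = 1·8 + 7, so a_5 = 1
8 = 1·7 + 1, so a_6 = 1
7 = 7·1 + 0, so a_7 = 7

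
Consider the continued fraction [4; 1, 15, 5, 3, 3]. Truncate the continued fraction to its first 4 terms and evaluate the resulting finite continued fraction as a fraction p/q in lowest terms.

400/81

Use the convergent recurrence hₖ = aₖ·hₖ₋₁ + hₖ₋₂ (and likewise for the denominators kₖ):
a_0 = 4: 4/1
a_1 = 1: 5/1
a_2 = 15: 79/16
a_3 = 5: 400/81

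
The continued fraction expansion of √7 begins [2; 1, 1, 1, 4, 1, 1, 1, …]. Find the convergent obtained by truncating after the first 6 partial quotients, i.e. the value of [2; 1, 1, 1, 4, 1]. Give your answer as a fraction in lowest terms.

Starting at the tail and folding back:
Start with 1.
4 + 1/(1/1) = 4 + 1/1 = 5/1
1 + 1/(5/1) = 1 + 1/5 = 6/5
1 + 1/(6/5) = 1 + 5/6 = 11/6
1 + 1/(11/6) = 1 + 6/11 = 17/11
2 + 1/(17/11) = 2 + 11/17 = 45/17

45/17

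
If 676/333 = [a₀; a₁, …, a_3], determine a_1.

33

676 ÷ 333 → quotient 2, remainder 10
333 ÷ 10 → quotient 33, remainder 3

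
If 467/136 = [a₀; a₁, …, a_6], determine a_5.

1

Repeatedly divide and take the remainder:
⌊467/136⌋ = 3, remainder 59
⌊136/59⌋ = 2, remainder 18
⌊59/18⌋ = 3, remainder 5
⌊18/5⌋ = 3, remainder 3
⌊5/3⌋ = 1, remainder 2
⌊3/2⌋ = 1, remainder 1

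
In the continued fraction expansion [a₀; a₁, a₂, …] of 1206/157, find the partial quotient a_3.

⌊1206/157⌋ = 7, remainder 107
⌊157/107⌋ = 1, remainder 50
⌊107/50⌋ = 2, remainder 7
⌊50/7⌋ = 7, remainder 1

7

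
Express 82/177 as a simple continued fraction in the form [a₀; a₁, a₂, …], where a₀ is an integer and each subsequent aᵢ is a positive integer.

[0; 2, 6, 3, 4]

82 = 0·177 + 82, so a_0 = 0
177 = 2·82 + 13, so a_1 = 2
82 = 6·13 + 4, so a_2 = 6
13 = 3·4 + 1, so a_3 = 3
4 = 4·1 + 0, so a_4 = 4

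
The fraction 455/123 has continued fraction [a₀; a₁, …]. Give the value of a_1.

1

⌊455/123⌋ = 3, remainder 86
⌊123/86⌋ = 1, remainder 37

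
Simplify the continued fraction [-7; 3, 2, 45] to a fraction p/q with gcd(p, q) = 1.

-2135/318

Starting at the tail and folding back:
Start with 45.
2 + 1/(45/1) = 2 + 1/45 = 91/45
3 + 1/(91/45) = 3 + 45/91 = 318/91
-7 + 1/(318/91) = -7 + 91/318 = -2135/318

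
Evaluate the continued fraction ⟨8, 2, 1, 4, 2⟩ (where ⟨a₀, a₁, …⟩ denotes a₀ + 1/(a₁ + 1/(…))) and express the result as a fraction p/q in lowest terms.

Start with 2.
4 + 1/(2/1) = 4 + 1/2 = 9/2
1 + 1/(9/2) = 1 + 2/9 = 11/9
2 + 1/(11/9) = 2 + 9/11 = 31/11
8 + 1/(31/11) = 8 + 11/31 = 259/31

259/31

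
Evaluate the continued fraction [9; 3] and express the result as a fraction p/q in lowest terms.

28/3

Start with 3.
9 + 1/(3/1) = 9 + 1/3 = 28/3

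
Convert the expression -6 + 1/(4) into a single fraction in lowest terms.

-23/4

Build up convergents one term at a time:
a_0 = -6: -6/1
a_1 = 4: -23/4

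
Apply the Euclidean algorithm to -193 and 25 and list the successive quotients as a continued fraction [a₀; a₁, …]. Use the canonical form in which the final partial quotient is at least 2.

[-8; 3, 1, 1, 3]

Apply division with remainder until the remainder is 0:
⌊-193/25⌋ = -8, remainder 7
⌊25/7⌋ = 3, remainder 4
⌊7/4⌋ = 1, remainder 3
⌊4/3⌋ = 1, remainder 1
⌊3/1⌋ = 3, remainder 0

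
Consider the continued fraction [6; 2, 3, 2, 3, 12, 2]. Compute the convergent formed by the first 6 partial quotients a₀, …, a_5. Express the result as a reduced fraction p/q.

4351/676

Compute successive convergents:
a_0 = 6: 6/1
a_1 = 2: 13/2
a_2 = 3: 45/7
a_3 = 2: 103/16
a_4 = 3: 354/55
a_5 = 12: 4351/676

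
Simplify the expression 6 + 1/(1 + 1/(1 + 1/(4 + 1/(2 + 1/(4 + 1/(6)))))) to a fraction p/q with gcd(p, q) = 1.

Start with 6.
4 + 1/(6/1) = 4 + 1/6 = 25/6
2 + 1/(25/6) = 2 + 6/25 = 56/25
4 + 1/(56/25) = 4 + 25/56 = 249/56
1 + 1/(249/56) = 1 + 56/249 = 305/249
1 + 1/(305/249) = 1 + 249/305 = 554/305
6 + 1/(554/305) = 6 + 305/554 = 3629/554

3629/554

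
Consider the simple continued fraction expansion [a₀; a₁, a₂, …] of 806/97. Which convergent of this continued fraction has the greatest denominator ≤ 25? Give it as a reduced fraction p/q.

108/13

a_0 = 8: 8/1  (≤ bound)
a_1 = 3: 25/3  (≤ bound)
a_2 = 4: 108/13  (≤ bound)
a_3 = 3: 349/42  (> 25, stop)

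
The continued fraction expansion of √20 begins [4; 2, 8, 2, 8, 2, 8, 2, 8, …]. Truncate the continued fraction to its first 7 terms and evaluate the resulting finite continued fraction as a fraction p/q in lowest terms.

24476/5473

Work from the innermost term outward:
Start with 8.
2 + 1/(8/1) = 2 + 1/8 = 17/8
8 + 1/(17/8) = 8 + 8/17 = 144/17
2 + 1/(144/17) = 2 + 17/144 = 305/144
8 + 1/(305/144) = 8 + 144/305 = 2584/305
2 + 1/(2584/305) = 2 + 305/2584 = 5473/2584
4 + 1/(5473/2584) = 4 + 2584/5473 = 24476/5473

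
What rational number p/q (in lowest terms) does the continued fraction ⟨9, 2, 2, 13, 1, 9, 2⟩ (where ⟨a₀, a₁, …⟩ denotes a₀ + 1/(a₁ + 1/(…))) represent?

Start with 2.
9 + 1/(2/1) = 9 + 1/2 = 19/2
1 + 1/(19/2) = 1 + 2/19 = 21/19
13 + 1/(21/19) = 13 + 19/21 = 292/21
2 + 1/(292/21) = 2 + 21/292 = 605/292
2 + 1/(605/292) = 2 + 292/605 = 1502/605
9 + 1/(1502/605) = 9 + 605/1502 = 14123/1502

14123/1502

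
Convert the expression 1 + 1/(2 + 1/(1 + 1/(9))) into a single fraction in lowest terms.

Start with 9.
1 + 1/(9/1) = 1 + 1/9 = 10/9
2 + 1/(10/9) = 2 + 9/10 = 29/10
1 + 1/(29/10) = 1 + 10/29 = 39/29

39/29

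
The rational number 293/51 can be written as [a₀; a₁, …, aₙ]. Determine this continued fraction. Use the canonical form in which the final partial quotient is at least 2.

[5; 1, 2, 1, 12]

293 = 5·51 + 38, so a_0 = 5
51 = 1·38 + 13, so a_1 = 1
38 = 2·13 + 12, so a_2 = 2
13 = 1·12 + 1, so a_3 = 1
12 = 12·1 + 0, so a_4 = 12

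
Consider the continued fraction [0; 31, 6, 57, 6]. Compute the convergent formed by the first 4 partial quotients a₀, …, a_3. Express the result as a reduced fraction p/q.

a_0 = 0: 0/1
a_1 = 31: 1/31
a_2 = 6: 6/187
a_3 = 57: 343/10690

343/10690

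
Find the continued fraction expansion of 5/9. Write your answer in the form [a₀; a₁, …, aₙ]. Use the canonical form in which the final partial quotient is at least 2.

⌊5/9⌋ = 0, remainder 5
⌊9/5⌋ = 1, remainder 4
⌊5/4⌋ = 1, remainder 1
⌊4/1⌋ = 4, remainder 0

[0; 1, 1, 4]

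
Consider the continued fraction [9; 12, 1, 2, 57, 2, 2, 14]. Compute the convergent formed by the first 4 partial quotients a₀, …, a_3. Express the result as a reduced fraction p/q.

Use the convergent recurrence hₖ = aₖ·hₖ₋₁ + hₖ₋₂ (and likewise for the denominators kₖ):
a_0 = 9: 9/1
a_1 = 12: 109/12
a_2 = 1: 118/13
a_3 = 2: 345/38

345/38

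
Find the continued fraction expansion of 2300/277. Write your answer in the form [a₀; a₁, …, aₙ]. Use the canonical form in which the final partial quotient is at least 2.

2300 ÷ 277 → quotient 8, remainder 84
277 ÷ 84 → quotient 3, remainder 25
84 ÷ 25 → quotient 3, remainder 9
25 ÷ 9 → quotient 2, remainder 7
9 ÷ 7 → quotient 1, remainder 2
7 ÷ 2 → quotient 3, remainder 1
2 ÷ 1 → quotient 2, remainder 0

[8; 3, 3, 2, 1, 3, 2]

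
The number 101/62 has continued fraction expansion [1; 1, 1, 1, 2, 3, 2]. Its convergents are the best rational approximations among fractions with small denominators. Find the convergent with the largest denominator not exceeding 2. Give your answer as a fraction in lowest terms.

a_0 = 1: 1/1  (≤ bound)
a_1 = 1: 2/1  (≤ bound)
a_2 = 1: 3/2  (≤ bound)
a_3 = 1: 5/3  (> 2, stop)

3/2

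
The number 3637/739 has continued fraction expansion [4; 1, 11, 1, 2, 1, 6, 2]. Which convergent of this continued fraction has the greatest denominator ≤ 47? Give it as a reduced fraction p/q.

187/38

a_0 = 4: 4/1  (≤ bound)
a_1 = 1: 5/1  (≤ bound)
a_2 = 11: 59/12  (≤ bound)
a_3 = 1: 64/13  (≤ bound)
a_4 = 2: 187/38  (≤ bound)
a_5 = 1: 251/51  (> 47, stop)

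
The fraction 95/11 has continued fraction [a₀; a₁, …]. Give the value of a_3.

Repeatedly divide and take the remainder:
⌊95/11⌋ = 8, remainder 7
⌊11/7⌋ = 1, remainder 4
⌊7/4⌋ = 1, remainder 3
⌊4/3⌋ = 1, remainder 1

1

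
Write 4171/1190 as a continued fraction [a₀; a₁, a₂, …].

[3; 1, 1, 49, 12]

4171 ÷ 1190 → quotient 3, remainder 601
1190 ÷ 601 → quotient 1, remainder 589
601 ÷ 589 → quotient 1, remainder 12
589 ÷ 12 → quotient 49, remainder 1
12 ÷ 1 → quotient 12, remainder 0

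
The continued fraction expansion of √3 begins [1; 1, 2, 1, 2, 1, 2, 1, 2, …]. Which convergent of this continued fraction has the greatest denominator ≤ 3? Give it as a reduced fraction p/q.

List convergents until the denominator exceeds the bound:
a_0 = 1: 1/1  (≤ bound)
a_1 = 1: 2/1  (≤ bound)
a_2 = 2: 5/3  (≤ bound)
a_3 = 1: 7/4  (> 3, stop)

5/3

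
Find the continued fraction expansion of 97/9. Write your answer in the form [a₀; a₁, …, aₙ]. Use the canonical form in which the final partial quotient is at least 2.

[10; 1, 3, 2]

97 = 10·9 + 7, so a_0 = 10
9 = 1·7 + 2, so a_1 = 1
7 = 3·2 + 1, so a_2 = 3
2 = 2·1 + 0, so a_3 = 2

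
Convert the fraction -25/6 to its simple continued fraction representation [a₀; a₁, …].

[-5; 1, 5]

-25 = -5·6 + 5, so a_0 = -5
6 = 1·5 + 1, so a_1 = 1
5 = 5·1 + 0, so a_2 = 5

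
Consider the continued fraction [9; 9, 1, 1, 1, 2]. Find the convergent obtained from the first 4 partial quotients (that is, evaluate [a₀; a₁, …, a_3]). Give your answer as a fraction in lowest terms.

Start with 1.
1 + 1/(1/1) = 1 + 1/1 = 2/1
9 + 1/(2/1) = 9 + 1/2 = 19/2
9 + 1/(19/2) = 9 + 2/19 = 173/19

173/19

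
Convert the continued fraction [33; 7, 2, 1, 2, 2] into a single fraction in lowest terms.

Start with 2.
2 + 1/(2/1) = 2 + 1/2 = 5/2
1 + 1/(5/2) = 1 + 2/5 = 7/5
2 + 1/(7/5) = 2 + 5/7 = 19/7
7 + 1/(19/7) = 7 + 7/19 = 140/19
33 + 1/(140/19) = 33 + 19/140 = 4639/140

4639/140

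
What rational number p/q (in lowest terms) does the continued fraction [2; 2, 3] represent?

17/7

Work from the innermost term outward:
Start with 3.
2 + 1/(3/1) = 2 + 1/3 = 7/3
2 + 1/(7/3) = 2 + 3/7 = 17/7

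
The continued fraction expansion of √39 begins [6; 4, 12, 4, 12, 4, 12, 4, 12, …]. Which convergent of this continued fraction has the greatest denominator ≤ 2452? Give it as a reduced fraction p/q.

List convergents until the denominator exceeds the bound:
a_0 = 6: 6/1  (≤ bound)
a_1 = 4: 25/4  (≤ bound)
a_2 = 12: 306/49  (≤ bound)
a_3 = 4: 1249/200  (≤ bound)
a_4 = 12: 15294/2449  (≤ bound)
a_5 = 4: 62425/9996  (> 2452, stop)

15294/2449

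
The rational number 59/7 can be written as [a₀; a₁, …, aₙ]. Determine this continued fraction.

[8; 2, 3]

⌊59/7⌋ = 8, remainder 3
⌊7/3⌋ = 2, remainder 1
⌊3/1⌋ = 3, remainder 0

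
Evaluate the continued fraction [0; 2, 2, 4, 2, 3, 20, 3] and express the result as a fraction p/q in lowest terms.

Compute successive convergents:
a_0 = 0: 0/1
a_1 = 2: 1/2
a_2 = 2: 2/5
a_3 = 4: 9/22
a_4 = 2: 20/49
a_5 = 3: 69/169
a_6 = 20: 1400/3429
a_7 = 3: 4269/10456

4269/10456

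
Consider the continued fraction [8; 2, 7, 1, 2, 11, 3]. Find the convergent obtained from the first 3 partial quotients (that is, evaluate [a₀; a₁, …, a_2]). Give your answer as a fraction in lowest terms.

a_0 = 8: 8/1
a_1 = 2: 17/2
a_2 = 7: 127/15

127/15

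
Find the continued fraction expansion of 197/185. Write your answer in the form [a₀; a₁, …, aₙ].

[1; 15, 2, 2, 2]

197 ÷ 185 → quotient 1, remainder 12
185 ÷ 12 → quotient 15, remainder 5
12 ÷ 5 → quotient 2, remainder 2
5 ÷ 2 → quotient 2, remainder 1
2 ÷ 1 → quotient 2, remainder 0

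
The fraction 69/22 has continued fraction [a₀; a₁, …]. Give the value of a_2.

69 = 3·22 + 3, so a_0 = 3
22 = 7·3 + 1, so a_1 = 7
3 = 3·1 + 0, so a_2 = 3

3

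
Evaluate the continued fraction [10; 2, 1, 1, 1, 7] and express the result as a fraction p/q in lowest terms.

Start with 7.
1 + 1/(7/1) = 1 + 1/7 = 8/7
1 + 1/(8/7) = 1 + 7/8 = 15/8
1 + 1/(15/8) = 1 + 8/15 = 23/15
2 + 1/(23/15) = 2 + 15/23 = 61/23
10 + 1/(61/23) = 10 + 23/61 = 633/61

633/61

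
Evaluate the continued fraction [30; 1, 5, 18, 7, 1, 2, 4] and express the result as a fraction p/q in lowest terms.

a_0 = 30: 30/1
a_1 = 1: 31/1
a_2 = 5: 185/6
a_3 = 18: 3361/109
a_4 = 7: 23712/769
a_5 = 1: 27073/878
a_6 = 2: 77858/2525
a_7 = 4: 338505/10978

338505/10978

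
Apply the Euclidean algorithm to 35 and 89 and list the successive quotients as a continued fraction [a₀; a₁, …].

[0; 2, 1, 1, 5, 3]

35 ÷ 89 → quotient 0, remainder 35
89 ÷ 35 → quotient 2, remainder 19
35 ÷ 19 → quotient 1, remainder 16
19 ÷ 16 → quotient 1, remainder 3
16 ÷ 3 → quotient 5, remainder 1
3 ÷ 1 → quotient 3, remainder 0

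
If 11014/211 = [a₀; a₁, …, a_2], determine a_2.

11014 = 52·211 + 42, so a_0 = 52
211 = 5·42 + 1, so a_1 = 5
42 = 42·1 + 0, so a_2 = 42

42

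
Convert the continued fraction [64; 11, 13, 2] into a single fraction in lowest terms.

19163/299

a_0 = 64: 64/1
a_1 = 11: 705/11
a_2 = 13: 9229/144
a_3 = 2: 19163/299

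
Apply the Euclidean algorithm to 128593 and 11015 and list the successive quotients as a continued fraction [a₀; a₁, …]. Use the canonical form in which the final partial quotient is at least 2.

[11; 1, 2, 14, 8, 5, 6]

Repeatedly divide and take the remainder:
⌊128593/11015⌋ = 11, remainder 7428
⌊11015/7428⌋ = 1, remainder 3587
⌊7428/3587⌋ = 2, remainder 254
⌊3587/254⌋ = 14, remainder 31
⌊254/31⌋ = 8, remainder 6
⌊31/6⌋ = 5, remainder 1
⌊6/1⌋ = 6, remainder 0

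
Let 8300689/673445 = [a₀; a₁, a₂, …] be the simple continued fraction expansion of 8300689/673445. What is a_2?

8300689 = 12·673445 + 219349, so a_0 = 12
673445 = 3·219349 + 15398, so a_1 = 3
219349 = 14·15398 + 3777, so a_2 = 14

14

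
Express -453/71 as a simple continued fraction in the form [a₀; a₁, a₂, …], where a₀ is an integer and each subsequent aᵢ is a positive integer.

[-7; 1, 1, 1, 1, 1, 2, 3]

-453 = -7·71 + 44, so a_0 = -7
71 = 1·44 + 27, so a_1 = 1
44 = 1·27 + 17, so a_2 = 1
27 = 1·17 + 10, so a_3 = 1
17 = 1·10 + 7, so a_4 = 1
10 = 1·7 + 3, so a_5 = 1
7 = 2·3 + 1, so a_6 = 2
3 = 3·1 + 0, so a_7 = 3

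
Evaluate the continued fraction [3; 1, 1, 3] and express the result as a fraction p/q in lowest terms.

Compute successive convergents:
a_0 = 3: 3/1
a_1 = 1: 4/1
a_2 = 1: 7/2
a_3 = 3: 25/7

25/7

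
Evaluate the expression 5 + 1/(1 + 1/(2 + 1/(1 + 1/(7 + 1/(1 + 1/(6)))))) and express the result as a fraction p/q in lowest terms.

1384/241

Start with 6.
1 + 1/(6/1) = 1 + 1/6 = 7/6
7 + 1/(7/6) = 7 + 6/7 = 55/7
1 + 1/(55/7) = 1 + 7/55 = 62/55
2 + 1/(62/55) = 2 + 55/62 = 179/62
1 + 1/(179/62) = 1 + 62/179 = 241/179
5 + 1/(241/179) = 5 + 179/241 = 1384/241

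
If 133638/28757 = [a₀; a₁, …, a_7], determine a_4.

133638 ÷ 28757 → quotient 4, remainder 18610
28757 ÷ 18610 → quotient 1, remainder 10147
18610 ÷ 10147 → quotient 1, remainder 8463
10147 ÷ 8463 → quotient 1, remainder 1684
8463 ÷ 1684 → quotient 5, remainder 43

5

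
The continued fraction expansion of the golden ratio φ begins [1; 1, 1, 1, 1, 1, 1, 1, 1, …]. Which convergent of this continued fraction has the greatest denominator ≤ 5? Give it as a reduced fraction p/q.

8/5

a_0 = 1: 1/1  (≤ bound)
a_1 = 1: 2/1  (≤ bound)
a_2 = 1: 3/2  (≤ bound)
a_3 = 1: 5/3  (≤ bound)
a_4 = 1: 8/5  (≤ bound)
a_5 = 1: 13/8  (> 5, stop)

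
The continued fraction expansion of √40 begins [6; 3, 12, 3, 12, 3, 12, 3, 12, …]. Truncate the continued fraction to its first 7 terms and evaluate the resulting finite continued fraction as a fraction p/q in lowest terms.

337434/53353

a_0 = 6: 6/1
a_1 = 3: 19/3
a_2 = 12: 234/37
a_3 = 3: 721/114
a_4 = 12: 8886/1405
a_5 = 3: 27379/4329
a_6 = 12: 337434/53353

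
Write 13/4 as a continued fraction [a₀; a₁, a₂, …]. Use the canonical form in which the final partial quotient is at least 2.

[3; 4]

13 ÷ 4 → quotient 3, remainder 1
4 ÷ 1 → quotient 4, remainder 0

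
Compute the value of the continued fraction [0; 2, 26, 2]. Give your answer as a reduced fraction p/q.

Use the convergent recurrence hₖ = aₖ·hₖ₋₁ + hₖ₋₂ (and likewise for the denominators kₖ):
a_0 = 0: 0/1
a_1 = 2: 1/2
a_2 = 26: 26/53
a_3 = 2: 53/108

53/108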